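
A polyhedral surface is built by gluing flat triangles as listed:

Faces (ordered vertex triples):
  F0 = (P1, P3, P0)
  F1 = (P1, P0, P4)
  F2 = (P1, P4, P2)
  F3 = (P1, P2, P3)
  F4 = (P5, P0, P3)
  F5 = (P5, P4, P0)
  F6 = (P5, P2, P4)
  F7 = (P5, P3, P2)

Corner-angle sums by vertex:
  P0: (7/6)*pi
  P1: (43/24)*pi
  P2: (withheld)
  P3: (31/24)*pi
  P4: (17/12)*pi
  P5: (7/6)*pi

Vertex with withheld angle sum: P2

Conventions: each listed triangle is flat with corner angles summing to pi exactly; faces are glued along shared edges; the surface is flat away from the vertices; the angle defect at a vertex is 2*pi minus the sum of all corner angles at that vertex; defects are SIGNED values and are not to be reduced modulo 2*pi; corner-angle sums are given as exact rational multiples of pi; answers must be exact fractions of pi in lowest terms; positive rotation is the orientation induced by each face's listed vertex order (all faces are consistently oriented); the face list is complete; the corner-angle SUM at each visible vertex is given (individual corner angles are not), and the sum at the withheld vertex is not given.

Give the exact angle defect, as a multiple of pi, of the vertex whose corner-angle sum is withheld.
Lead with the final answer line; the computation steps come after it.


Answer: defect(P2) = (5/6)*pi

V = 6, E = 12, F = 8; chi = V - E + F = 2
Gauss-Bonnet: total defect = 2*pi*chi = 4*pi; visible defects sum to (19/6)*pi


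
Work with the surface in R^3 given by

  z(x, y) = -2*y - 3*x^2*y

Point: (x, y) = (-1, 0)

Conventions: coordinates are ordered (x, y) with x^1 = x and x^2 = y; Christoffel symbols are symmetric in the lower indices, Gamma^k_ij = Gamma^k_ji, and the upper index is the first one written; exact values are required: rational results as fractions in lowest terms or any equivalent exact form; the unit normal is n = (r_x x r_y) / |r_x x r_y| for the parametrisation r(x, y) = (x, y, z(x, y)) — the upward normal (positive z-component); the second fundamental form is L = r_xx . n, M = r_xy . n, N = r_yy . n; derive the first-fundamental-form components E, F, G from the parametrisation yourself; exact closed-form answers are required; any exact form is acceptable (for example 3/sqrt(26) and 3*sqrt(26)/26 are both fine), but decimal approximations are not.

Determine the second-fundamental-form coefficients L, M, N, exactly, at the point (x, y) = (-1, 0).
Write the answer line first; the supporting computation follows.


Answer: L = 0, M = 3*sqrt(26)/13, N = 0

z_x = 0, z_y = -5, z_xx = 0, z_xy = 6, z_yy = 0
E = 1, F = 0, G = 26; answer radicand W^2 = 26
unnormalised second-form numerators: l = 0, m = 6, n = 0; L = l/sqrt(26), and similarly M = m/sqrt(W^2), N = n/sqrt(W^2)


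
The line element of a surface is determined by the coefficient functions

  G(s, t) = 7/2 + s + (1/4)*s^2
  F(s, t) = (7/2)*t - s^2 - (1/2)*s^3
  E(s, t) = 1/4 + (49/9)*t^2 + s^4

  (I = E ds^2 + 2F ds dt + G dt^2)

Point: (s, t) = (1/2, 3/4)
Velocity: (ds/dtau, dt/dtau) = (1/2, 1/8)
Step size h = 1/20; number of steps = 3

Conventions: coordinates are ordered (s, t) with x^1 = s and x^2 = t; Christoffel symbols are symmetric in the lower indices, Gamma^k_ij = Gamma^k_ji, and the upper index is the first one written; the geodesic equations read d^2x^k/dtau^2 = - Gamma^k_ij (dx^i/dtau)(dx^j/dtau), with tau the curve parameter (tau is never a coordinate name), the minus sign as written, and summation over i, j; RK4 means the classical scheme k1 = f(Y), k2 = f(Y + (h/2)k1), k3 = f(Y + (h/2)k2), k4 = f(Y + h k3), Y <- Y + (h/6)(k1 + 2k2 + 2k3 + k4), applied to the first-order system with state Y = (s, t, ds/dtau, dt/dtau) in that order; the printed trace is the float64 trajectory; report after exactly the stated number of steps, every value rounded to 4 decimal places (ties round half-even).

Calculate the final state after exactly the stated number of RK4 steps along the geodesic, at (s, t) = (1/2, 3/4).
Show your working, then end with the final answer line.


f(Y) = (ds/dtau, dt/dtau, -Gamma^s_ij Y'^i Y'^j, -Gamma^t_ij Y'^i Y'^j) with the Gammas evaluated at the stage position; h = 0.050000; intermediate values shown to 6 dp
step 0: s = 0.5000, t = 0.7500, ds/dtau = 0.5000, dt/dtau = 0.1250
step 1:
  k1: at (s, t) = (0.500000, 0.750000), (ds/dtau, dt/dtau) = (0.500000, 0.125000); Gamma_sss = 1.630702, Gamma_sst = 1.810680, Gamma_stt = 1.396544, Gamma_tss = -2.271836, Gamma_tst = -0.876849, Gamma_ttt = -0.794956; k1 = (0.500000, 0.125000, -0.655832, 0.689986)
  k2: at (s, t) = (0.512500, 0.753125), (ds/dtau, dt/dtau) = (0.483604, 0.142250); Gamma_sss = 1.611906, Gamma_sst = 1.780737, Gamma_stt = 1.365504, Gamma_tss = -2.264830, Gamma_tst = -0.852887, Gamma_ttt = -0.772117; k2 = (0.483604, 0.142250, -0.649615, 0.662651)
  k3: at (s, t) = (0.512090, 0.753556), (ds/dtau, dt/dtau) = (0.483760, 0.141566); Gamma_sss = 1.612771, Gamma_sst = 1.781041, Gamma_stt = 1.365042, Gamma_tss = -2.266652, Gamma_tst = -0.854104, Gamma_ttt = -0.772653; k3 = (0.483760, 0.141566, -0.648729, 0.662919)
  k4: at (s, t) = (0.524188, 0.757078), (ds/dtau, dt/dtau) = (0.467564, 0.158146); Gamma_sss = 1.594792, Gamma_sst = 1.751806, Gamma_stt = 1.334251, Gamma_tss = -2.261289, Gamma_tst = -0.831525, Gamma_ttt = -0.750757; k4 = (0.467564, 0.158146, -0.641085, 0.636101)
  Y <- Y + (h/6)(k1 + 2k2 + 2k3 + k4): s = 0.5242, t = 0.7571, ds/dtau = 0.4676, dt/dtau = 0.1581
step 2:
  k1: at (s, t) = (0.524186, 0.757090), (ds/dtau, dt/dtau) = (0.467553, 0.158144); Gamma_sss = 1.594801, Gamma_sst = 1.751796, Gamma_stt = 1.334224, Gamma_tss = -2.261326, Gamma_tst = -0.831539, Gamma_ttt = -0.750757; k1 = (0.467553, 0.158144, -0.641059, 0.636085)
  k2: at (s, t) = (0.535875, 0.761043), (ds/dtau, dt/dtau) = (0.451527, 0.174046); Gamma_sss = 1.577668, Gamma_sst = 1.723257, Gamma_stt = 1.303641, Gamma_tss = -2.257700, Gamma_tst = -0.810374, Gamma_ttt = -0.729803; k2 = (0.451527, 0.174046, -0.631988, 0.609768)
  k3: at (s, t) = (0.535474, 0.761441), (ds/dtau, dt/dtau) = (0.451754, 0.173388); Gamma_sss = 1.578490, Gamma_sst = 1.723593, Gamma_stt = 1.303297, Gamma_tss = -2.259381, Gamma_tst = -0.811523, Gamma_ttt = -0.730333; k3 = (0.451754, 0.173388, -0.631335, 0.610184)
  k4: at (s, t) = (0.546773, 0.765759), (ds/dtau, dt/dtau) = (0.435987, 0.188653); Gamma_sss = 1.562131, Gamma_sst = 1.695811, Gamma_stt = 1.273136, Gamma_tss = -2.257225, Gamma_tst = -0.791642, Gamma_ttt = -0.710304; k4 = (0.435987, 0.188653, -0.621208, 0.584568)
  Y <- Y + (h/6)(k1 + 2k2 + 2k3 + k4): s = 0.5468, t = 0.7658, ds/dtau = 0.4360, dt/dtau = 0.1886
step 3:
  k1: at (s, t) = (0.546770, 0.765770), (ds/dtau, dt/dtau) = (0.435979, 0.188648); Gamma_sss = 1.562141, Gamma_sst = 1.695805, Gamma_stt = 1.273114, Gamma_tss = -2.257262, Gamma_tst = -0.791658, Gamma_ttt = -0.710307; k1 = (0.435979, 0.188648, -0.621185, 0.584556)
  k2: at (s, t) = (0.557669, 0.770487), (ds/dtau, dt/dtau) = (0.420449, 0.203262); Gamma_sss = 1.546587, Gamma_sst = 1.668770, Gamma_stt = 1.243333, Gamma_tss = -2.256675, Gamma_tst = -0.773095, Gamma_ttt = -0.691202; k2 = (0.420449, 0.203262, -0.610002, 0.559627)
  k3: at (s, t) = (0.557281, 0.770852), (ds/dtau, dt/dtau) = (0.420729, 0.202639); Gamma_sss = 1.547364, Gamma_sst = 1.669122, Gamma_stt = 1.243084, Gamma_tss = -2.258222, Gamma_tst = -0.774171, Gamma_ttt = -0.691716; k3 = (0.420729, 0.202639, -0.609553, 0.560143)
  k4: at (s, t) = (0.567806, 0.775902), (ds/dtau, dt/dtau) = (0.405501, 0.216655); Gamma_sss = 1.532534, Gamma_sst = 1.642862, Gamma_stt = 1.213849, Gamma_tss = -2.258950, Gamma_tst = -0.756787, Gamma_ttt = -0.673498; k4 = (0.405501, 0.216655, -0.597638, 0.536029)
  Y <- Y + (h/6)(k1 + 2k2 + 2k3 + k4): s = 0.5678, t = 0.7759, ds/dtau = 0.4055, dt/dtau = 0.2166

Answer: s = 0.5678, t = 0.7759, ds/dtau = 0.4055, dt/dtau = 0.2166


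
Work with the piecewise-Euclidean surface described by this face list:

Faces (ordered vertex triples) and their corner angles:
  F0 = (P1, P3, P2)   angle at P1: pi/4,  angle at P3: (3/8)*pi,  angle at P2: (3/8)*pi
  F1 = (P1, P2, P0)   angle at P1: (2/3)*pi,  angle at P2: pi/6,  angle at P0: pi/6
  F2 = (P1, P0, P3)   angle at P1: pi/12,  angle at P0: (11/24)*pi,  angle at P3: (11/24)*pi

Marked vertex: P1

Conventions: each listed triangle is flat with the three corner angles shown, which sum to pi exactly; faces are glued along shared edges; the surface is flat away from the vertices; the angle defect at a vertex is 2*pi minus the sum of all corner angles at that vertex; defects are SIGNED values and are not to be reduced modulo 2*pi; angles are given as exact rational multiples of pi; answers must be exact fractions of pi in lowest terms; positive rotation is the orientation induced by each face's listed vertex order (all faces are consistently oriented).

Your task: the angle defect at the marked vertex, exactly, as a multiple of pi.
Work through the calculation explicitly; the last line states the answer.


Sum of corner angles at P1: pi
defect = 2*pi - pi

Answer: defect(P1) = pi


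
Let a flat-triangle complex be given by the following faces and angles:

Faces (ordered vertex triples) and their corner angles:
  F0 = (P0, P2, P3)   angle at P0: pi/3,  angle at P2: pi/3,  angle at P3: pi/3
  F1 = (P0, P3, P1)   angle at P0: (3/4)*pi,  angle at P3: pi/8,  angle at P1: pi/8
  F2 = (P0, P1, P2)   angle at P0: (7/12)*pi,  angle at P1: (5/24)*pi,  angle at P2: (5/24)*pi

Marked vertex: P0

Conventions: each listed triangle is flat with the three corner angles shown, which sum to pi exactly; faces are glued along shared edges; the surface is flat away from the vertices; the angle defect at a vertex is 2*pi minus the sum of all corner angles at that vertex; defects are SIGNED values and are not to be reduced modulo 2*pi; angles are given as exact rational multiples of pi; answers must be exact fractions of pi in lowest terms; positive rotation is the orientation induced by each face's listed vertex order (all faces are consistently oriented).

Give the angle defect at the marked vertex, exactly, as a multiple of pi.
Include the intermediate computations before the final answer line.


Sum of corner angles at P0: (5/3)*pi
defect = 2*pi - (5/3)*pi

Answer: defect(P0) = pi/3


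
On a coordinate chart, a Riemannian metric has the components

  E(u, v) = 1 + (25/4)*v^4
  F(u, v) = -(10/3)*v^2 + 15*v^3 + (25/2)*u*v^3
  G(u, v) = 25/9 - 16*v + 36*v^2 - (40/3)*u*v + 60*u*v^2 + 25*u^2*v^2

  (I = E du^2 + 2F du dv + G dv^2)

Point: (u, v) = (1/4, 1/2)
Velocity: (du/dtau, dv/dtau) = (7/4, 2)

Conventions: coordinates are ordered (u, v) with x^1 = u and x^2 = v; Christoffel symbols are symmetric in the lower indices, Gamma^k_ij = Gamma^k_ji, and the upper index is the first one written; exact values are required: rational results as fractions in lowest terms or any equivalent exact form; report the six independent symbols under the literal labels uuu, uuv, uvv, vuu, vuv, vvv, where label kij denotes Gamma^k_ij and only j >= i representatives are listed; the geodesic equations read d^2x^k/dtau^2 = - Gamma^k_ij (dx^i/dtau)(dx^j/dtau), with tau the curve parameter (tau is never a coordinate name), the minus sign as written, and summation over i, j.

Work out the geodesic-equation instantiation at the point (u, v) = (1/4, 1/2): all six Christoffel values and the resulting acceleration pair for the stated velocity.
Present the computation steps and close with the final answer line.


E = 89/64, F = 275/192, G = 3601/576 at the point
E_u = 0, E_v = 25/8, F_u = 25/16, F_v = 985/96, G_u = 275/24, G_v = 1595/48
EG - F^2 = 1913/288;  g^inv = (288/1913) * [[3601/576, -275/192], [-275/192, 89/64]]
first-kind symbols [ij,l] = (1/2)(d_i g_jl + d_j g_il - d_l g_ij): [uu,u] = E_u/2 = 0, [uu,v] = F_u - E_v/2 = 0, [uv,u] = E_v/2 = 25/16, [uv,v] = G_u/2 = 275/48, [vv,u] = F_v - G_u/2 = 145/32, [vv,v] = G_v/2 = 1595/96
Gamma^u_ij = (G*[ij,u] - F*[ij,v])/(EG - F^2), Gamma^v_ij = (E*[ij,v] - F*[ij,u])/(EG - F^2)
Gamma_uuu = 0, Gamma_uuv = 450/1913, Gamma_uvv = 1305/1913, Gamma_vuu = 0, Gamma_vuv = 1650/1913, Gamma_vvv = 4785/1913
d^2u/dtau^2 = -(Gamma_uuu*(7/4)^2 + 2*Gamma_uuv*(7/4)*(2) + Gamma_uvv*(2)^2) = -8370/1913
d^2v/dtau^2 = -(Gamma_vuu*(7/4)^2 + 2*Gamma_vuv*(7/4)*(2) + Gamma_vvv*(2)^2) = -30690/1913

Answer: Gamma_uuu = 0, Gamma_uuv = 450/1913, Gamma_uvv = 1305/1913, Gamma_vuu = 0, Gamma_vuv = 1650/1913, Gamma_vvv = 4785/1913; accelerations (d^2u/dtau^2, d^2v/dtau^2) = (-8370/1913, -30690/1913)


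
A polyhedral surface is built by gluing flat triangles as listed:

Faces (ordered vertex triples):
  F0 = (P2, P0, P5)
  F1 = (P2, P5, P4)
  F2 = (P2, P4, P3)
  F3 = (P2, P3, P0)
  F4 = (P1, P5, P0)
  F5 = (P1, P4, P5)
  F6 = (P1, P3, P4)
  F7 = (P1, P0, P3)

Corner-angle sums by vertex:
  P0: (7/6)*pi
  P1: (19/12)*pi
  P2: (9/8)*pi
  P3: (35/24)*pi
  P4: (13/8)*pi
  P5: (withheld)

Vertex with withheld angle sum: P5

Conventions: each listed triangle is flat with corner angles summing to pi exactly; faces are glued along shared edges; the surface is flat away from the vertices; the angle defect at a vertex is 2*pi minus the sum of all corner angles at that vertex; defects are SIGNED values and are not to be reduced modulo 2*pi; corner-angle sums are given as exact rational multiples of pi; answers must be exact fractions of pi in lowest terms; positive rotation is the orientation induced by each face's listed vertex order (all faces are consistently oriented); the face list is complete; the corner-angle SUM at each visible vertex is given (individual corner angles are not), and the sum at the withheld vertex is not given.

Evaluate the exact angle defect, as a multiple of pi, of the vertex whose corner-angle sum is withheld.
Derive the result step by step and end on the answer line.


V = 6, E = 12, F = 8; chi = V - E + F = 2
Gauss-Bonnet: total defect = 2*pi*chi = 4*pi; visible defects sum to (73/24)*pi

Answer: defect(P5) = (23/24)*pi


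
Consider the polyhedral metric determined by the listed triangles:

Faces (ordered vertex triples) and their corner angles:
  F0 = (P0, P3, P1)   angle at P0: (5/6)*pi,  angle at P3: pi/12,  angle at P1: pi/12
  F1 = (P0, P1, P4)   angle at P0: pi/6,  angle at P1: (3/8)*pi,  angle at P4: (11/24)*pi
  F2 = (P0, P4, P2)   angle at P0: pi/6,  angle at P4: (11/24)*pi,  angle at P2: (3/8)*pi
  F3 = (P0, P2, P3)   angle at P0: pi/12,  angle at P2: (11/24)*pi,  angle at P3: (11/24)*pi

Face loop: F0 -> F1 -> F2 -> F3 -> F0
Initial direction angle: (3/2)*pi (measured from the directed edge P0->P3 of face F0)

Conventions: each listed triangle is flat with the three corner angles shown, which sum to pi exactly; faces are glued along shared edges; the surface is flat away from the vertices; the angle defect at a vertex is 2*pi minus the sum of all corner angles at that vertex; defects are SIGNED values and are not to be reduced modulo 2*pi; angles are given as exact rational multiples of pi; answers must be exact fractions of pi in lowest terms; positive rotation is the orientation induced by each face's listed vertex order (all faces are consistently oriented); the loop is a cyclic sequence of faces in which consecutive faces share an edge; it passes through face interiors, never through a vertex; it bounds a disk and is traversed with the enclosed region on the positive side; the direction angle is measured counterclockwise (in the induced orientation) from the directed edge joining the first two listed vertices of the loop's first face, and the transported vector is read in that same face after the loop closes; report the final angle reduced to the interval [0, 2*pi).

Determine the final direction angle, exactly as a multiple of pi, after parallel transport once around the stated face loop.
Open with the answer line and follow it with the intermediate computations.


Answer: final direction angle = pi/4

enclosed vertex P0: corner angles sum to (5/4)*pi, defect = 2*pi - (5/4)*pi = (3/4)*pi
summing the enclosed defects onto the initial angle, mod 2*pi in the induced orientation:
final angle = (3/2)*pi + (3/4)*pi = pi/4 (mod 2*pi)


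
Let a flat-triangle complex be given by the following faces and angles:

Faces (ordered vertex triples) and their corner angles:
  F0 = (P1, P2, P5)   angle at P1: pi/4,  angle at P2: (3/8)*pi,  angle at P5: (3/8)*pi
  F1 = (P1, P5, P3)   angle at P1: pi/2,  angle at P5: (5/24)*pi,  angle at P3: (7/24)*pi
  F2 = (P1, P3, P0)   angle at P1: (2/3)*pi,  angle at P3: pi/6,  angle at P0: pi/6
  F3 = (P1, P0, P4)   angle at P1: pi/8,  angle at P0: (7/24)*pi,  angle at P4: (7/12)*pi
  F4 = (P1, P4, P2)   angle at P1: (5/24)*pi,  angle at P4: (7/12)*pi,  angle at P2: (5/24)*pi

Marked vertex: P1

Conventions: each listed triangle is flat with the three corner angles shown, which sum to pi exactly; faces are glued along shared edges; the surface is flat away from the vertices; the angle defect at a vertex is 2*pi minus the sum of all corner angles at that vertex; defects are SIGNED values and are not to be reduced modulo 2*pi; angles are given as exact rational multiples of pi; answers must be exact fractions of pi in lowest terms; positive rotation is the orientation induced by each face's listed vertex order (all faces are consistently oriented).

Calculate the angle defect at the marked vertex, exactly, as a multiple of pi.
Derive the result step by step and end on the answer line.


Sum of corner angles at P1: (7/4)*pi
defect = 2*pi - (7/4)*pi

Answer: defect(P1) = pi/4


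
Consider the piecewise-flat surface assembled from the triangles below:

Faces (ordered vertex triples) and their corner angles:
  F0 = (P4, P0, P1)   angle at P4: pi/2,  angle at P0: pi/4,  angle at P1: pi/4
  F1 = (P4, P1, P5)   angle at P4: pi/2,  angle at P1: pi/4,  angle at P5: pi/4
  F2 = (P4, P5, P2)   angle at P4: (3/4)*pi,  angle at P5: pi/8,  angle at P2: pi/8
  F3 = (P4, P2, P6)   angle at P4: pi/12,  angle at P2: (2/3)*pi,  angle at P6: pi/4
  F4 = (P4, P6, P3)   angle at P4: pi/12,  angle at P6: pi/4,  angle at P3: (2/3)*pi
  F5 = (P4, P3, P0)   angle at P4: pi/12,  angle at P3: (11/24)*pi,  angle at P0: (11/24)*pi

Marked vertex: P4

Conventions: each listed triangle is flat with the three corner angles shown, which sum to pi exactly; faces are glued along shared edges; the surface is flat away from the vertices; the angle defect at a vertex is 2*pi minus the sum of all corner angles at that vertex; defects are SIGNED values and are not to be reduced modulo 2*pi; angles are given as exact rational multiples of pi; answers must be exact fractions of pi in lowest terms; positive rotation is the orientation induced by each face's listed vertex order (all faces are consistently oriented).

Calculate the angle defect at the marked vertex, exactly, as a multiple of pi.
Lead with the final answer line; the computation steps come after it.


Answer: defect(P4) = 0

Sum of corner angles at P4: 2*pi
defect = 2*pi - 2*pi


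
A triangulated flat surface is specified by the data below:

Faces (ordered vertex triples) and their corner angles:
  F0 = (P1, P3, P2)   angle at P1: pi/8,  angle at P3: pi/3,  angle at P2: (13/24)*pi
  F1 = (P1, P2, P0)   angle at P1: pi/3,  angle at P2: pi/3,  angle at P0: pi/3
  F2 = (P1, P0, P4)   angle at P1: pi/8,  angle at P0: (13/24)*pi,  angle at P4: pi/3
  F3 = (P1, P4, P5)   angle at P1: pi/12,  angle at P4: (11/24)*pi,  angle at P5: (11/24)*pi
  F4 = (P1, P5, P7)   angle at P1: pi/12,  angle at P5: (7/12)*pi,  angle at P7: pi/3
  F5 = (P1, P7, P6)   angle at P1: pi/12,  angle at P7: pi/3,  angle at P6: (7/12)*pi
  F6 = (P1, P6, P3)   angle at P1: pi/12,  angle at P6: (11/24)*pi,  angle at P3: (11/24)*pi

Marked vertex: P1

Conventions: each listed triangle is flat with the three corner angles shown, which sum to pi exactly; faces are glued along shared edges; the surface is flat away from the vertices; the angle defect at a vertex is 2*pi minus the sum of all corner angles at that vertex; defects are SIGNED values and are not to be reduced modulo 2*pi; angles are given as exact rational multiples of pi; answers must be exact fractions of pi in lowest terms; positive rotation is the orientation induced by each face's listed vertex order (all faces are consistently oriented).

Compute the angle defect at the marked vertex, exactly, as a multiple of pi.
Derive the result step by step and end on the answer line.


Sum of corner angles at P1: (11/12)*pi
defect = 2*pi - (11/12)*pi

Answer: defect(P1) = (13/12)*pi


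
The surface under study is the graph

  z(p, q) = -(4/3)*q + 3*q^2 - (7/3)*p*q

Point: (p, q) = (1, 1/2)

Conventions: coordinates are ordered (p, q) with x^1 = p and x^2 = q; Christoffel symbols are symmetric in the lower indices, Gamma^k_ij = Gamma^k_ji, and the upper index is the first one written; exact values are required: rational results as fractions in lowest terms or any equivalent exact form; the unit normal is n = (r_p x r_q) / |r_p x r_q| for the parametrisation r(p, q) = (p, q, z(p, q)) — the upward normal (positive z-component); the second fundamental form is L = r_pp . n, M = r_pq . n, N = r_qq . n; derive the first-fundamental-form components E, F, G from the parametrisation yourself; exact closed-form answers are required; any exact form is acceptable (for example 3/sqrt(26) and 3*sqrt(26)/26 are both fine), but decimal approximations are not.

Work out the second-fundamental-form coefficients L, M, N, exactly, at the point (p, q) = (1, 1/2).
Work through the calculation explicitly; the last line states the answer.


z_p = -7/6, z_q = -2/3, z_pp = 0, z_pq = -7/3, z_qq = 6
E = 85/36, F = 7/9, G = 13/9; answer radicand W^2 = 101/36
unnormalised second-form numerators: l = 0, m = -7/3, n = 6; L = l/sqrt(101/36), and similarly M = m/sqrt(W^2), N = n/sqrt(W^2)

Answer: L = 0, M = -14*sqrt(101)/101, N = 36*sqrt(101)/101


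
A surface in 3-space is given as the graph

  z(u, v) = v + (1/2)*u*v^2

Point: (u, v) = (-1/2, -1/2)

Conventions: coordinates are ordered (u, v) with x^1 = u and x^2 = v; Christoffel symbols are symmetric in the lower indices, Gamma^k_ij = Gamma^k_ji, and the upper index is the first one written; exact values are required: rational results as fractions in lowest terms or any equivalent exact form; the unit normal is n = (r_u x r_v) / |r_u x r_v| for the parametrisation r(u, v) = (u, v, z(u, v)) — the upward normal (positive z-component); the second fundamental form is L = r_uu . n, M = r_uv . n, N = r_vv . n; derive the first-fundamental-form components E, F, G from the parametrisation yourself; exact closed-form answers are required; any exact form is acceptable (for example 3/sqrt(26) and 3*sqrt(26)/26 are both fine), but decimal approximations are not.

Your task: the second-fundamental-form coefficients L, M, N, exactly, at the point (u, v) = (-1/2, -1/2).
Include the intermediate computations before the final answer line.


z_u = 1/8, z_v = 5/4, z_uu = 0, z_uv = -1/2, z_vv = -1/2
E = 65/64, F = 5/32, G = 41/16; answer radicand W^2 = 165/64
unnormalised second-form numerators: l = 0, m = -1/2, n = -1/2; L = l/sqrt(165/64), and similarly M = m/sqrt(W^2), N = n/sqrt(W^2)

Answer: L = 0, M = -4*sqrt(165)/165, N = -4*sqrt(165)/165


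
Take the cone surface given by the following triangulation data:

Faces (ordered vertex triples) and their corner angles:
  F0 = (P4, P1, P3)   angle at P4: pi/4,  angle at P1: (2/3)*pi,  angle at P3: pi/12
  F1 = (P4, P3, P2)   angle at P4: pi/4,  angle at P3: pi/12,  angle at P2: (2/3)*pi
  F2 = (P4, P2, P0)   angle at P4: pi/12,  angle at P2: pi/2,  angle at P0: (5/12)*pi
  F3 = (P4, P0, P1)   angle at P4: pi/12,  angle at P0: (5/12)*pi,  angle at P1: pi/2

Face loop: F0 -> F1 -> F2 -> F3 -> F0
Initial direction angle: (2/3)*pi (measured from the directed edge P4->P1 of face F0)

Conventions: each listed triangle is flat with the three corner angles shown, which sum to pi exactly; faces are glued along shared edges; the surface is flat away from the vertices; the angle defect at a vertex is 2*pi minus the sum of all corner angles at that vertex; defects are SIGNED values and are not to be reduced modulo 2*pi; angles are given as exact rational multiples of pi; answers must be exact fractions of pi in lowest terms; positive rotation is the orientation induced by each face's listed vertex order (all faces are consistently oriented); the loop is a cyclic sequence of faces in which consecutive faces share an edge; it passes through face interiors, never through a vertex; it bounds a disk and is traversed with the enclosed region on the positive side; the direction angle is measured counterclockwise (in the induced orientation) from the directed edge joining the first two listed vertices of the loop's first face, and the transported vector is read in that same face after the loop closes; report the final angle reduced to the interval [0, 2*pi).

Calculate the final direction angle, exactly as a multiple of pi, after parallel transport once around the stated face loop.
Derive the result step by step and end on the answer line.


enclosed vertex P4: corner angles sum to (2/3)*pi, defect = 2*pi - (2/3)*pi = (4/3)*pi
summing the enclosed defects onto the initial angle, mod 2*pi in the induced orientation:
final angle = (2/3)*pi + (4/3)*pi = 0 (mod 2*pi)

Answer: final direction angle = 0


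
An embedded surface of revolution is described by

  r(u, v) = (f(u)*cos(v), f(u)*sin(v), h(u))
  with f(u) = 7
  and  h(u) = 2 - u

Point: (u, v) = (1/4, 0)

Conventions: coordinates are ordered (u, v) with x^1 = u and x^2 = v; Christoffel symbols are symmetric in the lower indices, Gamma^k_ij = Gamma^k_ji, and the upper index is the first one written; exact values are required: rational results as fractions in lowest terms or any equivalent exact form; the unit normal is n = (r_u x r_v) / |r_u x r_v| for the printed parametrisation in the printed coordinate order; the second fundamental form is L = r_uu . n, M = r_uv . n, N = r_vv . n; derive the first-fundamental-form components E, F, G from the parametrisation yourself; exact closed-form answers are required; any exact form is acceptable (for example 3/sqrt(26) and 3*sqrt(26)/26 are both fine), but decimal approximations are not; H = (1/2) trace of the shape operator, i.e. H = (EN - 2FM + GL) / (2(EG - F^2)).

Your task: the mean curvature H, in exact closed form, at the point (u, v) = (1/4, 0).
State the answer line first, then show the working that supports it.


Answer: H = -1/14

f = 7, f' = 0, f'' = 0, h' = -1, h'' = 0
E = 1, F = 0, G = 49; answer radicand W^2 = 1
unnormalised second-form numerators: l = 0, m = 0, n = -7; L = l/sqrt(1), and similarly M = m/sqrt(W^2), N = n/sqrt(W^2)
H = (E*n - 2*F*m + G*l) / (2*(EG - F^2)*sqrt(W^2)); E*n - 2*F*m + G*l = -7, EG - F^2 = 49, so H = (-1/14)/sqrt(1)


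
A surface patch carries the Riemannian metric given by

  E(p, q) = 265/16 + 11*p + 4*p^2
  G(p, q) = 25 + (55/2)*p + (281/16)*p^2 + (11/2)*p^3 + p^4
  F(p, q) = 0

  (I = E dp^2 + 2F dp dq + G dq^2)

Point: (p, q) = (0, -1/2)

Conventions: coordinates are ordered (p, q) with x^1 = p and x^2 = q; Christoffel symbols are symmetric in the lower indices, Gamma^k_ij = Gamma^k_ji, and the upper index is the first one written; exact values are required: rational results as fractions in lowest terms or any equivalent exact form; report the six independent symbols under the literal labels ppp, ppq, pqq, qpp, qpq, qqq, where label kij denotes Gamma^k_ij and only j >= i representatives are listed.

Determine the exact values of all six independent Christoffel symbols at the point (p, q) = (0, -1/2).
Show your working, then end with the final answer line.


E = 265/16, F = 0, G = 25 at the point
E_p = 11, E_q = 0, F_p = 0, F_q = 0, G_p = 55/2, G_q = 0
EG - F^2 = 6625/16;  g^inv = (16/6625) * [[25, 0], [0, 265/16]]
first-kind symbols [ij,l] = (1/2)(d_i g_jl + d_j g_il - d_l g_ij): [pp,p] = E_p/2 = 11/2, [pp,q] = F_p - E_q/2 = 0, [pq,p] = E_q/2 = 0, [pq,q] = G_p/2 = 55/4, [qq,p] = F_q - G_p/2 = -55/4, [qq,q] = G_q/2 = 0
Gamma^p_ij = (G*[ij,p] - F*[ij,q])/(EG - F^2), Gamma^q_ij = (E*[ij,q] - F*[ij,p])/(EG - F^2)

Answer: Gamma_ppp = 88/265, Gamma_ppq = 0, Gamma_pqq = -44/53, Gamma_qpp = 0, Gamma_qpq = 11/20, Gamma_qqq = 0


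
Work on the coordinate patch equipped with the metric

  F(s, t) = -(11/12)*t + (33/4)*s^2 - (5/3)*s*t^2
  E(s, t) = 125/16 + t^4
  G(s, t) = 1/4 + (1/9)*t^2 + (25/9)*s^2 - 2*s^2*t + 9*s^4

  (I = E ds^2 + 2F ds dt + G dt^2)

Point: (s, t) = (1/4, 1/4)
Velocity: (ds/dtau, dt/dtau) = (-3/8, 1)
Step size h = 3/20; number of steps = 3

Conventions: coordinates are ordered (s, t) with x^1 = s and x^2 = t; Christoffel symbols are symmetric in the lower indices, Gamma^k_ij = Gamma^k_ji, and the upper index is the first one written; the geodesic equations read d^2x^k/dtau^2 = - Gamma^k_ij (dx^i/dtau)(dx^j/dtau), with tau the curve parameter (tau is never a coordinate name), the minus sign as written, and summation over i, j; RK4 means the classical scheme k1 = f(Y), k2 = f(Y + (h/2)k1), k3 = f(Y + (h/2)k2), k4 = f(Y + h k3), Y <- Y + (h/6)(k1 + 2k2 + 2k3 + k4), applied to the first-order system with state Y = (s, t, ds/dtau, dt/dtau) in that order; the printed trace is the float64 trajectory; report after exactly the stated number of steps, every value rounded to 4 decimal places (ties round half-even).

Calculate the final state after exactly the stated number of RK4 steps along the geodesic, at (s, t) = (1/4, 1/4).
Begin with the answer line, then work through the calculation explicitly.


Answer: s = 0.1062, t = 0.7187, ds/dtau = -0.2599, dt/dtau = 1.1237

f(Y) = (ds/dtau, dt/dtau, -Gamma^s_ij Y'^i Y'^j, -Gamma^t_ij Y'^i Y'^j) with the Gammas evaluated at the stage position; h = 0.150000; intermediate values shown to 6 dp
step 0: s = 0.2500, t = 0.2500, ds/dtau = -0.3750, dt/dtau = 1.0000
step 1:
  k1: at (s, t) = (0.250000, 0.250000), (ds/dtau, dt/dtau) = (-0.375000, 1.000000); Gamma_sss = -0.312175, Gamma_sst = -0.062485, Gamma_stt = -0.255196, Gamma_tss = 9.369935, Gamma_tst = 1.995496, Gamma_ttt = 0.073045; k1 = (-0.375000, 1.000000, 0.252232, 0.105930)
  k2: at (s, t) = (0.221875, 0.325000), (ds/dtau, dt/dtau) = (-0.356083, 1.007945); Gamma_sss = -0.077896, Gamma_sst = -0.006458, Gamma_stt = -0.233430, Gamma_tss = 8.811938, Gamma_tst = 1.723315, Gamma_ttt = 0.007794; k2 = (-0.356083, 1.007945, 0.242395, 0.111809)
  k3: at (s, t) = (0.223294, 0.325596), (ds/dtau, dt/dtau) = (-0.356820, 1.008386); Gamma_sss = -0.082859, Gamma_sst = -0.007432, Gamma_stt = -0.234534, Gamma_tss = 8.828394, Gamma_tst = 1.732001, Gamma_ttt = 0.009070; k3 = (-0.356820, 1.008386, 0.243685, 0.113131)
  k4: at (s, t) = (0.196477, 0.401258), (ds/dtau, dt/dtau) = (-0.338447, 1.016970); Gamma_sss = 0.103971, Gamma_sst = 0.035723, Gamma_stt = -0.217993, Gamma_tss = 7.984616, Gamma_tst = 1.477440, Gamma_ttt = -0.045501; k4 = (-0.338447, 1.016970, 0.238136, 0.149490)
  Y <- Y + (h/6)(k1 + 2k2 + 2k3 + k4): s = 0.1965, t = 0.4012, ds/dtau = -0.3384, dt/dtau = 1.0176
step 2:
  k1: at (s, t) = (0.196519, 0.401241), (ds/dtau, dt/dtau) = (-0.338437, 1.017632); Gamma_sss = 0.103837, Gamma_sst = 0.035697, Gamma_stt = -0.218020, Gamma_tss = 7.985598, Gamma_tst = 1.477730, Gamma_ttt = -0.045466; k1 = (-0.338437, 1.017632, 0.238471, 0.150291)
  k2: at (s, t) = (0.171136, 0.477563), (ds/dtau, dt/dtau) = (-0.320551, 1.028904); Gamma_sss = 0.225535, Gamma_sst = 0.069179, Gamma_stt = -0.205277, Gamma_tss = 6.790803, Gamma_tst = 1.248981, Gamma_ttt = -0.088699; k2 = (-0.320551, 1.028904, 0.239773, 0.219994)
  k3: at (s, t) = (0.172477, 0.478409), (ds/dtau, dt/dtau) = (-0.320454, 1.034132); Gamma_sss = 0.224648, Gamma_sst = 0.069228, Gamma_stt = -0.206122, Gamma_tss = 6.824118, Gamma_tst = 1.257102, Gamma_ttt = -0.088750; k3 = (-0.320454, 1.034132, 0.243246, 0.227324)
  k4: at (s, t) = (0.148451, 0.556361), (ds/dtau, dt/dtau) = (-0.301950, 1.051731); Gamma_sss = 0.266902, Gamma_sst = 0.097919, Gamma_stt = -0.195622, Gamma_tss = 5.214642, Gamma_tst = 1.062198, Gamma_ttt = -0.121067; k4 = (-0.301950, 1.051731, 0.254244, 0.333123)
  Y <- Y + (h/6)(k1 + 2k2 + 2k3 + k4): s = 0.1485, t = 0.5561, ds/dtau = -0.3020, dt/dtau = 1.0521
step 3:
  k1: at (s, t) = (0.148459, 0.556127), (ds/dtau, dt/dtau) = (-0.301968, 1.052084); Gamma_sss = 0.266867, Gamma_sst = 0.097834, Gamma_stt = -0.195616, Gamma_tss = 5.217656, Gamma_tst = 1.062332, Gamma_ttt = -0.120975; k1 = (-0.301968, 1.052084, 0.254352, 0.333131)
  k2: at (s, t) = (0.125811, 0.635033), (ds/dtau, dt/dtau) = (-0.282892, 1.077069); Gamma_sss = 0.210372, Gamma_sst = 0.125559, Gamma_stt = -0.186039, Gamma_tss = 3.129606, Gamma_tst = 0.912491, Gamma_ttt = -0.140227; k2 = (-0.282892, 1.077069, 0.275499, 0.468279)
  k3: at (s, t) = (0.127242, 0.636907), (ds/dtau, dt/dtau) = (-0.281306, 1.087205); Gamma_sss = 0.213333, Gamma_sst = 0.126701, Gamma_stt = -0.186961, Gamma_tss = 3.173247, Gamma_tst = 0.921114, Gamma_ttt = -0.141983; k3 = (-0.281306, 1.087205, 0.281609, 0.480139)
  k4: at (s, t) = (0.106263, 0.719207), (ds/dtau, dt/dtau) = (-0.259727, 1.124105); Gamma_sss = 0.044347, Gamma_sst = 0.159711, Gamma_stt = -0.177337, Gamma_tss = 0.544793, Gamma_tst = 0.830806, Gamma_ttt = -0.148324; k4 = (-0.259727, 1.124105, 0.314352, 0.635797)
  Y <- Y + (h/6)(k1 + 2k2 + 2k3 + k4): s = 0.1062, t = 0.7187, ds/dtau = -0.2599, dt/dtau = 1.1237


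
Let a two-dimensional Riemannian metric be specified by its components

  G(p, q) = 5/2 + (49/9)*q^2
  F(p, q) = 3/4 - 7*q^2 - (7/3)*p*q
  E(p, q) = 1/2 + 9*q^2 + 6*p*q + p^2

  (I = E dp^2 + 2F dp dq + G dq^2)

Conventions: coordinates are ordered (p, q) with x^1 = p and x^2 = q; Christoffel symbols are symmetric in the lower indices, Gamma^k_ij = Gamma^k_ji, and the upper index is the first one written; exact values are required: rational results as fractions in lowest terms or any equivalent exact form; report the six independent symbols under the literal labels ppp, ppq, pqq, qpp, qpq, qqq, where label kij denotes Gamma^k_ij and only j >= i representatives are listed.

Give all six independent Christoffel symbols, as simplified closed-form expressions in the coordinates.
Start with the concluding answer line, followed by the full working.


Answer: Gamma_ppp = (-1008*p^2*q - 6048*p*q^2 + 684*p - 9072*q^3 + 2304*q)/(360*p^2 + 2664*p*q + 5144*q^2 + 99), Gamma_ppq = (2352*p*q^2 + 1080*p + 7056*q^3 + 3240*q)/(360*p^2 + 2664*p*q + 5144*q^2 + 99), Gamma_pqq = (-840*p - 5488*q^3 - 5628*q)/(360*p^2 + 2664*p*q + 5144*q^2 + 99), Gamma_qpp = (-432*p^3 - 3888*p^2*q - 11664*p*q^2 - 324*p - 11664*q^3 - 1140*q)/(360*p^2 + 2664*p*q + 5144*q^2 + 99), Gamma_qpq = (1008*p^2*q + 6048*p*q^2 - 324*p + 9072*q^3 - 972*q)/(360*p^2 + 2664*p*q + 5144*q^2 + 99), Gamma_qqq = (-2352*p*q^2 + 252*p - 7056*q^3 + 1904*q)/(360*p^2 + 2664*p*q + 5144*q^2 + 99)

E = 1/2 + 9*q^2 + 6*p*q + p^2; F = 3/4 - 7*q^2 - (7/3)*p*q; G = 5/2 + (49/9)*q^2
Gamma^k_ij = (1/2) g^{kl} (d_i g_jl + d_j g_il - d_l g_ij), with g^inv = (1/(EG-F^2)) [[G, -F], [-F, E]]
first partials: E_p = 6*q + 2*p, E_q = 18*q + 6*p, F_p = -(7/3)*q, F_q = -14*q - (7/3)*p, G_p = 0, G_q = (98/9)*q
D = EG - F^2 = 11/16 + (643/18)*q^2 + (37/2)*p*q + (5/2)*p^2
expanded: Gamma^p_pp = (G E_p - 2F F_p + F E_q)/(2D), Gamma^p_pq = (G E_q - F G_p)/(2D), Gamma^p_qq = (2G F_q - G G_p - F G_q)/(2D), Gamma^q_pp = (2E F_p - E E_q - F E_p)/(2D), Gamma^q_pq = (E G_p - F E_q)/(2D), Gamma^q_qq = (E G_q - 2F F_q + F G_p)/(2D); substitute and cancel common factors


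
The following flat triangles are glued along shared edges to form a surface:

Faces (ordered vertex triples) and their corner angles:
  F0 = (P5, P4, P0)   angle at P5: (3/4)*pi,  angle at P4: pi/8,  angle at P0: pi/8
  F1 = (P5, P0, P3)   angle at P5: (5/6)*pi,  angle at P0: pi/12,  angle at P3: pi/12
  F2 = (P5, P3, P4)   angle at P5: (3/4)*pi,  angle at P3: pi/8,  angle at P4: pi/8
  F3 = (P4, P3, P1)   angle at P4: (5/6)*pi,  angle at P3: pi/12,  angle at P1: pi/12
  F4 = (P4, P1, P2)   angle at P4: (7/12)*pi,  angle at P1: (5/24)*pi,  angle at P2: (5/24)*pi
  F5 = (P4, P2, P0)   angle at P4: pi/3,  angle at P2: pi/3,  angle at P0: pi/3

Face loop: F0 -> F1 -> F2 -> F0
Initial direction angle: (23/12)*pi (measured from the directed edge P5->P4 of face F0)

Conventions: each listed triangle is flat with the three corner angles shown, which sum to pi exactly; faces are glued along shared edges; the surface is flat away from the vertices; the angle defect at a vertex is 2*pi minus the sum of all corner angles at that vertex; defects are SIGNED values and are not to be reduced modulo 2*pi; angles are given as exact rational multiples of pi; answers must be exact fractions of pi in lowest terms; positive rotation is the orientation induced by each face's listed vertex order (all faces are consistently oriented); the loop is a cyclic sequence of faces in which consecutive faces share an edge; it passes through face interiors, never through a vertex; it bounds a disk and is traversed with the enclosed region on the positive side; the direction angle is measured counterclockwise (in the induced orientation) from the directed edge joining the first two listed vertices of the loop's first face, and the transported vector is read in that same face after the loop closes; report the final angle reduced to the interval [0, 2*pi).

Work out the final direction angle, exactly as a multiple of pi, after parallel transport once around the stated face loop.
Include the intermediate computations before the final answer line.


enclosed vertex P5: corner angles sum to (7/3)*pi, defect = 2*pi - (7/3)*pi = -pi/3
the final direction is the initial angle plus the enclosed defects, taken mod 2*pi in the induced orientation
final angle = (23/12)*pi - pi/3 = (19/12)*pi (mod 2*pi)

Answer: final direction angle = (19/12)*pi


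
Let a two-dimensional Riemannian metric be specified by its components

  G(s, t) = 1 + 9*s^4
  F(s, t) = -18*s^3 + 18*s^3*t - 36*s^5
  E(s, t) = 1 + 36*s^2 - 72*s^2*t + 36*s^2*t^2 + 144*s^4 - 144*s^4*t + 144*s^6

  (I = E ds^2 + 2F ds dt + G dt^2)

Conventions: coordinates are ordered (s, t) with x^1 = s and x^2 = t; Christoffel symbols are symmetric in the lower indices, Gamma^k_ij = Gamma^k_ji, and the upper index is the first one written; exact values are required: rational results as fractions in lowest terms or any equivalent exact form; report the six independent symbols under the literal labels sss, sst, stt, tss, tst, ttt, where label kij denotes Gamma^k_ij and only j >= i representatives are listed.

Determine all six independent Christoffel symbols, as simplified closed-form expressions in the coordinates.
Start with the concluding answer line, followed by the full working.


Answer: Gamma_sss = (432*s^5 - 288*s^3*t + 288*s^3 + 36*s*t^2 - 72*s*t + 36*s)/(144*s^6 - 144*s^4*t + 153*s^4 + 36*s^2*t^2 - 72*s^2*t + 36*s^2 + 1), Gamma_sst = (-72*s^4 + 36*s^2*t - 36*s^2)/(144*s^6 - 144*s^4*t + 153*s^4 + 36*s^2*t^2 - 72*s^2*t + 36*s^2 + 1), Gamma_stt = 0, Gamma_tss = (-108*s^4 + 18*s^2*t - 18*s^2)/(144*s^6 - 144*s^4*t + 153*s^4 + 36*s^2*t^2 - 72*s^2*t + 36*s^2 + 1), Gamma_tst = 18*s^3/(144*s^6 - 144*s^4*t + 153*s^4 + 36*s^2*t^2 - 72*s^2*t + 36*s^2 + 1), Gamma_ttt = 0

E = 1 + 36*s^2 - 72*s^2*t + 36*s^2*t^2 + 144*s^4 - 144*s^4*t + 144*s^6; F = -18*s^3 + 18*s^3*t - 36*s^5; G = 1 + 9*s^4
Gamma^k_ij = (1/2) g^{kl} (d_i g_jl + d_j g_il - d_l g_ij), with g^inv = (1/(EG-F^2)) [[G, -F], [-F, E]]
first partials: E_s = 72*s - 144*s*t + 72*s*t^2 + 576*s^3 - 576*s^3*t + 864*s^5, E_t = -72*s^2 + 72*s^2*t - 144*s^4, F_s = -54*s^2 + 54*s^2*t - 180*s^4, F_t = 18*s^3, G_s = 36*s^3, G_t = 0
D = EG - F^2 = 1 + 36*s^2 - 72*s^2*t + 36*s^2*t^2 + 153*s^4 - 144*s^4*t + 144*s^6
expanded: Gamma^s_ss = (G E_s - 2F F_s + F E_t)/(2D), Gamma^s_st = (G E_t - F G_s)/(2D), Gamma^s_tt = (2G F_t - G G_s - F G_t)/(2D), Gamma^t_ss = (2E F_s - E E_t - F E_s)/(2D), Gamma^t_st = (E G_s - F E_t)/(2D), Gamma^t_tt = (E G_t - 2F F_t + F G_s)/(2D); substitute and cancel common factors


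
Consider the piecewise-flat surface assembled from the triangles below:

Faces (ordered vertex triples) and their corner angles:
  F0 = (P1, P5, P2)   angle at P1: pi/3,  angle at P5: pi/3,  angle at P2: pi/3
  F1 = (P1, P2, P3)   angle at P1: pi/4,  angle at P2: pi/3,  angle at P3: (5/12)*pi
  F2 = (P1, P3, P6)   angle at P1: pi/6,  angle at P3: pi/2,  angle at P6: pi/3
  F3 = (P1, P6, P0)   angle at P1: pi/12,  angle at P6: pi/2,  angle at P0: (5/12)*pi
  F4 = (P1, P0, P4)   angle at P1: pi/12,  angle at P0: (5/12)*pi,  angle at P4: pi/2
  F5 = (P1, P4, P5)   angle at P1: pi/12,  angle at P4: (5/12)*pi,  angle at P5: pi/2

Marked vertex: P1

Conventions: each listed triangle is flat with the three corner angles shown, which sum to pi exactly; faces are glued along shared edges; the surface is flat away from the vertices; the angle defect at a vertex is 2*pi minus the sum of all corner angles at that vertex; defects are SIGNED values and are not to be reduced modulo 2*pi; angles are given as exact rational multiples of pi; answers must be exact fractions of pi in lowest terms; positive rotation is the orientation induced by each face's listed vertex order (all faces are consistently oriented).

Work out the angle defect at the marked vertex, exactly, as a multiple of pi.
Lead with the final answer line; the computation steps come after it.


Answer: defect(P1) = pi

Sum of corner angles at P1: pi
defect = 2*pi - pi
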